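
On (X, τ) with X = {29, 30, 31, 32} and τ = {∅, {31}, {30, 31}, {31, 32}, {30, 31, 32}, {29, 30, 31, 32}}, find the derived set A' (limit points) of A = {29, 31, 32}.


A' = {29, 30, 32}

For each x ∈ X, list the open sets U ∈ τ with x ∈ U, then check whether U ∩ (A ∖ {x}) ≠ ∅ for every such U.
  x = 29: opens ∋ x are {29, 30, 31, 32}; each meets A ∖ {29}, so x IS a limit point.
  x = 30: opens ∋ x are {30, 31}, {30, 31, 32}, {29, 30, 31, 32}; each meets A ∖ {30}, so x IS a limit point.
  x = 31: open {31} ∋ x has {31} ∩ (A ∖ {31}) = ∅, so x is NOT a limit point.
  x = 32: opens ∋ x are {31, 32}, {30, 31, 32}, {29, 30, 31, 32}; each meets A ∖ {32}, so x IS a limit point.
Collecting: A' = {29, 30, 32}.


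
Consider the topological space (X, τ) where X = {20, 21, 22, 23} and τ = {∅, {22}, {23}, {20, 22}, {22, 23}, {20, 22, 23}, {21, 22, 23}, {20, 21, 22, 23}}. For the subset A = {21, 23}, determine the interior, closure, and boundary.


int(A) = {23}, cl(A) = {21, 23}, ∂A = {21}.

Closed sets in (X, τ) are complements of opens:
  closed(X, τ) = {∅, {20}, {21}, {20, 21}, {21, 23}, {20, 21, 22}, {20, 21, 23}, {20, 21, 22, 23}}.
int(A) = ⋃ {U ∈ τ : U ⊆ A}. Opens contained in A: ∅, {23}.
Taking the union of these: int(A) = {23}.
cl(A) = ⋂ {C closed : A ⊆ C}. Closed sets containing A: {21, 23}, {20, 21, 23}, {20, 21, 22, 23}.
Intersecting these: cl(A) = {21, 23}.
∂A = cl(A) ∖ int(A) = {21, 23} ∖ {23} = {21}.


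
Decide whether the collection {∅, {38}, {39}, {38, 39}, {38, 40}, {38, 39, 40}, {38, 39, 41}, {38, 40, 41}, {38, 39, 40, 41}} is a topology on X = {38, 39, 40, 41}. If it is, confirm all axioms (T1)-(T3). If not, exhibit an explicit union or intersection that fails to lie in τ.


τ is NOT a topology on X.

Axiom (T1): ∅ ∈ τ? Yes; X ∈ τ? Yes.
Axiom (T2/T3): check pairwise unions and intersections of members of τ.
Counterexample for (T3): {38, 39, 41} ∩ {38, 40, 41} = {38, 41} ∉ τ. Therefore τ is NOT a topology.


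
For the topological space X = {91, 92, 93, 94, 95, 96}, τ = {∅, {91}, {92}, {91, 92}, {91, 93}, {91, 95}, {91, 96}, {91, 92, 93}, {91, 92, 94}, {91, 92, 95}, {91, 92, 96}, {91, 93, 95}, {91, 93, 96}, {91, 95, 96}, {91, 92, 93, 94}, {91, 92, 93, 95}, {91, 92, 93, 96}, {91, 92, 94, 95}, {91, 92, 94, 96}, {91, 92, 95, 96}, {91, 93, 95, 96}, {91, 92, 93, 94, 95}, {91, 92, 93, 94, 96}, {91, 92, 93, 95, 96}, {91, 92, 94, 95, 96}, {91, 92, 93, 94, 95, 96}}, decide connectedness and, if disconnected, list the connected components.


(X, τ) is connected.

Find clopen sets (U ∈ τ with X ∖ U ∈ τ):
  U = ∅, X ∖ U = {91, 92, 93, 94, 95, 96} — both open, so U is clopen.
  U = {91, 92, 93, 94, 95, 96}, X ∖ U = ∅ — both open, so U is clopen.
Only trivial clopens (∅ and X) exist, so (X, τ) is connected.
Compute connected components by grouping points that agree on all clopens:
  component: {91, 92, 93, 94, 95, 96}


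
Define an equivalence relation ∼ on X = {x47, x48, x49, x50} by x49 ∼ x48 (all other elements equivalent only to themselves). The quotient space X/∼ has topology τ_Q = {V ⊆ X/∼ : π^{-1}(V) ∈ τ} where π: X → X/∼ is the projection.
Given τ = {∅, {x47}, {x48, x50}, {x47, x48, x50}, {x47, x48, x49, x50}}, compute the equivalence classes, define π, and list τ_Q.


X/∼ = {[x47], [x48=x49], [x50]}; |τ_Q| = 3.

Equivalence classes: [x47], [x48=x49], [x50].
Quotient map π: X → X/∼ sends x47 ↦ [x47], x48 ↦ [x48=x49], x49 ↦ [x48=x49], x50 ↦ [x50].
For each subset V ⊆ X/∼, compute π^{-1}(V) ⊆ X and check whether π^{-1}(V) ∈ τ. V is open in τ_Q iff π^{-1}(V) ∈ τ.
  V = {}: π^{-1}(V) = ∅ ∈ τ ✓.
  V = {[x47]}: π^{-1}(V) = {x47} ∈ τ ✓.
  V = {[x48=x49]}: π^{-1}(V) = {x48, x49} ∉ τ ✗.
  V = {[x47], [x48=x49]}: π^{-1}(V) = {x47, x48, x49} ∉ τ ✗.
  V = {[x50]}: π^{-1}(V) = {x50} ∉ τ ✗.
  V = {[x47], [x50]}: π^{-1}(V) = {x47, x50} ∉ τ ✗.
  V = {[x48=x49], [x50]}: π^{-1}(V) = {x48, x49, x50} ∉ τ ✗.
  V = {[x47], [x48=x49], [x50]}: π^{-1}(V) = {x47, x48, x49, x50} ∈ τ ✓.
Open sets in the quotient: τ_Q = {{}, {[x47]}, {[x47], [x48=x49], [x50]}} (3 elements).


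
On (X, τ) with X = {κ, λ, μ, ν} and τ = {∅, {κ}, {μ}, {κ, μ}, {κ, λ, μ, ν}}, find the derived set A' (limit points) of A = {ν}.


A' = {λ}

For each x ∈ X, list the open sets U ∈ τ with x ∈ U, then check whether U ∩ (A ∖ {x}) ≠ ∅ for every such U.
  x = κ: open {κ} ∋ x has {κ} ∩ (A ∖ {κ}) = ∅, so x is NOT a limit point.
  x = λ: opens ∋ x are {κ, λ, μ, ν}; each meets A ∖ {λ}, so x IS a limit point.
  x = μ: open {μ} ∋ x has {μ} ∩ (A ∖ {μ}) = ∅, so x is NOT a limit point.
  x = ν: open {κ, λ, μ, ν} ∋ x has {κ, λ, μ, ν} ∩ (A ∖ {ν}) = ∅, so x is NOT a limit point.
Collecting: A' = {λ}.


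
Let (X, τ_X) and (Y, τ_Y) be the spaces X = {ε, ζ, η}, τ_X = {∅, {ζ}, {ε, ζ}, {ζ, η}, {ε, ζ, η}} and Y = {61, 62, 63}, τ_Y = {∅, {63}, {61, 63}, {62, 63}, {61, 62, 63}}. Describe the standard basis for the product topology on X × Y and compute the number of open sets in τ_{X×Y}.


Basis B = {∅ × ∅, {ζ} × {63}, {ε, ζ} × {63}, {ζ} × {61, 63}, {ζ} × {62, 63}, {ζ, η} × {63}, {ε, ζ, η} × {63}, {ζ} × {61, 62, 63}, {ε, ζ} × {61, 63}, {ε, ζ} × {62, 63}, {ζ, η} × {61, 63}, {ζ, η} × {62, 63}, {ε, ζ} × {61, 62, 63}, {ε, ζ, η} × {61, 63}, {ε, ζ, η} × {62, 63}, {ζ, η} × {61, 62, 63}, {ε, ζ, η} × {61, 62, 63}}; |τ_{X×Y}| = 48.

Enumerate products U × V with U ∈ τ_X, V ∈ τ_Y (deduplicated):
  ∅ × ∅ = {} (∅)
  {ζ} × {63} = {(ζ,63)}
  {ε, ζ} × {63} = {(ε,63), (ζ,63)}
  {ζ} × {61, 63} = {(ζ,61), (ζ,63)}
  {ζ} × {62, 63} = {(ζ,62), (ζ,63)}
  {ζ, η} × {63} = {(ζ,63), (η,63)}
  {ε, ζ, η} × {63} = {(ε,63), (ζ,63), (η,63)}
  {ζ} × {61, 62, 63} = {(ζ,61), (ζ,62), (ζ,63)}
  {ε, ζ} × {61, 63} = {(ε,61), (ε,63), (ζ,61), (ζ,63)}
  {ε, ζ} × {62, 63} = {(ε,62), (ε,63), (ζ,62), (ζ,63)}
  {ζ, η} × {61, 63} = {(ζ,61), (ζ,63), (η,61), (η,63)}
  {ζ, η} × {62, 63} = {(ζ,62), (ζ,63), (η,62), (η,63)}
  {ε, ζ} × {61, 62, 63} = {(ε,61), (ε,62), (ε,63), (ζ,61), (ζ,62), (ζ,63)}
  {ε, ζ, η} × {61, 63} = {(ε,61), (ε,63), (ζ,61), (ζ,63), (η,61), (η,63)}
  {ε, ζ, η} × {62, 63} = {(ε,62), (ε,63), (ζ,62), (ζ,63), (η,62), (η,63)}
  {ζ, η} × {61, 62, 63} = {(ζ,61), (ζ,62), (ζ,63), (η,61), (η,62), (η,63)}
  {ε, ζ, η} × {61, 62, 63} = {(ε,61), (ε,62), (ε,63), (ζ,61), (ζ,62), (ζ,63), (η,61), (η,62), (η,63)}
These 17 distinct sets form the basis B.
Close under arbitrary unions to get τ_{X×Y}; counting gives |τ_{X×Y}| = 48.


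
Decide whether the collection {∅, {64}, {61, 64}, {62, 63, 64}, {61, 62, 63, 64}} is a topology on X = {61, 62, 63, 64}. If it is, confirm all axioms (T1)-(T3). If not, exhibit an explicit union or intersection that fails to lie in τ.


τ IS a topology on X.

Axiom (T1): ∅ ∈ τ? Yes; X ∈ τ? Yes.
Axiom (T2/T3): check pairwise unions and intersections of members of τ.
All pairwise intersections and unions checked — each lies in τ. Therefore τ satisfies (T1), (T2), (T3): it IS a topology on X.


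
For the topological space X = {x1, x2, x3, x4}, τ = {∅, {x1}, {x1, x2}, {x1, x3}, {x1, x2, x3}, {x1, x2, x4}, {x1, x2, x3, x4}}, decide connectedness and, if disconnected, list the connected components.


(X, τ) is connected.

Find clopen sets (U ∈ τ with X ∖ U ∈ τ):
  U = ∅, X ∖ U = {x1, x2, x3, x4} — both open, so U is clopen.
  U = {x1, x2, x3, x4}, X ∖ U = ∅ — both open, so U is clopen.
Only trivial clopens (∅ and X) exist, so (X, τ) is connected.
Compute connected components by grouping points that agree on all clopens:
  component: {x1, x2, x3, x4}


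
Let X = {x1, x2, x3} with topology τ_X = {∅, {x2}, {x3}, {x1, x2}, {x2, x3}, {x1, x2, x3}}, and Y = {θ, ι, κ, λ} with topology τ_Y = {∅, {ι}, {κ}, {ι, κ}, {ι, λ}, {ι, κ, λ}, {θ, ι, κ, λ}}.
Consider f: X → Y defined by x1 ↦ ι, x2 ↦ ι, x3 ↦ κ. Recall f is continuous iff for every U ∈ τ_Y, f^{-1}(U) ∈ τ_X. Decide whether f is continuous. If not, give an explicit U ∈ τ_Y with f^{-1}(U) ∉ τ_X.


f IS continuous.

Compute f^{-1}(U) for each U ∈ τ_Y:
  U = ∅: f^{-1}(U) = ∅ ∈ τ_X ✓.
  U = {ι}: f^{-1}(U) = {x1, x2} ∈ τ_X ✓.
  U = {κ}: f^{-1}(U) = {x3} ∈ τ_X ✓.
  U = {ι, κ}: f^{-1}(U) = {x1, x2, x3} ∈ τ_X ✓.
  U = {ι, λ}: f^{-1}(U) = {x1, x2} ∈ τ_X ✓.
  U = {ι, κ, λ}: f^{-1}(U) = {x1, x2, x3} ∈ τ_X ✓.
  U = {θ, ι, κ, λ}: f^{-1}(U) = {x1, x2, x3} ∈ τ_X ✓.
Every preimage lies in τ_X, so f IS continuous.


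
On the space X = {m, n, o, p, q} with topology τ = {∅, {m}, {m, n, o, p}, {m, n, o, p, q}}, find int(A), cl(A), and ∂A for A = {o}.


int(A) = ∅, cl(A) = {n, o, p, q}, ∂A = {n, o, p, q}.

Closed sets in (X, τ) are complements of opens:
  closed(X, τ) = {∅, {q}, {n, o, p, q}, {m, n, o, p, q}}.
int(A) = ⋃ {U ∈ τ : U ⊆ A}. Opens contained in A: ∅.
Taking the union of these: int(A) = ∅.
cl(A) = ⋂ {C closed : A ⊆ C}. Closed sets containing A: {n, o, p, q}, {m, n, o, p, q}.
Intersecting these: cl(A) = {n, o, p, q}.
∂A = cl(A) ∖ int(A) = {n, o, p, q} ∖ ∅ = {n, o, p, q}.


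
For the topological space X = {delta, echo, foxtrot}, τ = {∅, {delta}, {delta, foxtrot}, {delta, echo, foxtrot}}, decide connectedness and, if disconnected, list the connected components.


(X, τ) is connected.

Find clopen sets (U ∈ τ with X ∖ U ∈ τ):
  U = ∅, X ∖ U = {delta, echo, foxtrot} — both open, so U is clopen.
  U = {delta, echo, foxtrot}, X ∖ U = ∅ — both open, so U is clopen.
Only trivial clopens (∅ and X) exist, so (X, τ) is connected.
Compute connected components by grouping points that agree on all clopens:
  component: {delta, echo, foxtrot}


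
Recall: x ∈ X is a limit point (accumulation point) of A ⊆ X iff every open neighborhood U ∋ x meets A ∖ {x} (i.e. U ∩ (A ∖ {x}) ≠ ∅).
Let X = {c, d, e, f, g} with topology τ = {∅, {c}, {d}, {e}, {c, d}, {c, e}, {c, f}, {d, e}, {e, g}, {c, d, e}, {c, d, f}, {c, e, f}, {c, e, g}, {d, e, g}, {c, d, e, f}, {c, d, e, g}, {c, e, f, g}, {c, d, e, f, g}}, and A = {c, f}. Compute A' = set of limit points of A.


A' = {f}

For each x ∈ X, list the open sets U ∈ τ with x ∈ U, then check whether U ∩ (A ∖ {x}) ≠ ∅ for every such U.
  x = c: open {c} ∋ x has {c} ∩ (A ∖ {c}) = ∅, so x is NOT a limit point.
  x = d: open {d} ∋ x has {d} ∩ (A ∖ {d}) = ∅, so x is NOT a limit point.
  x = e: open {e} ∋ x has {e} ∩ (A ∖ {e}) = ∅, so x is NOT a limit point.
  x = f: opens ∋ x are {c, f}, {c, d, f}, {c, e, f}, {c, d, e, f}, {c, e, f, g}, {c, d, e, f, g}; each meets A ∖ {f}, so x IS a limit point.
  x = g: open {e, g} ∋ x has {e, g} ∩ (A ∖ {g}) = ∅, so x is NOT a limit point.
Collecting: A' = {f}.


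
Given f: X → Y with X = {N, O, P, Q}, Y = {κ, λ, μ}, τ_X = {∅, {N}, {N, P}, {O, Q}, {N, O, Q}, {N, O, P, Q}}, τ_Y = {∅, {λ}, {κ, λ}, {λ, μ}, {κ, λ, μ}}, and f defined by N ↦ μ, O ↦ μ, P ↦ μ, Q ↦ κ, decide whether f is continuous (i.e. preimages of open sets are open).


f is NOT continuous.

Compute f^{-1}(U) for each U ∈ τ_Y:
  U = ∅: f^{-1}(U) = ∅ ∈ τ_X ✓.
  U = {λ}: f^{-1}(U) = ∅ ∈ τ_X ✓.
  U = {κ, λ}: f^{-1}(U) = {Q} ∉ τ_X ✗.
  U = {λ, μ}: f^{-1}(U) = {N, O, P} ∉ τ_X ✗.
  U = {κ, λ, μ}: f^{-1}(U) = {N, O, P, Q} ∈ τ_X ✓.
Found U = {κ, λ} with f^{-1}(U) = {Q} not in τ_X. Therefore f is NOT continuous.


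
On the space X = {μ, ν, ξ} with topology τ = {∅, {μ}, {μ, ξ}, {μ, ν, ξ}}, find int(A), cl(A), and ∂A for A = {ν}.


int(A) = ∅, cl(A) = {ν}, ∂A = {ν}.

Closed sets in (X, τ) are complements of opens:
  closed(X, τ) = {∅, {ν}, {ν, ξ}, {μ, ν, ξ}}.
int(A) = ⋃ {U ∈ τ : U ⊆ A}. Opens contained in A: ∅.
Taking the union of these: int(A) = ∅.
cl(A) = ⋂ {C closed : A ⊆ C}. Closed sets containing A: {ν}, {ν, ξ}, {μ, ν, ξ}.
Intersecting these: cl(A) = {ν}.
∂A = cl(A) ∖ int(A) = {ν} ∖ ∅ = {ν}.


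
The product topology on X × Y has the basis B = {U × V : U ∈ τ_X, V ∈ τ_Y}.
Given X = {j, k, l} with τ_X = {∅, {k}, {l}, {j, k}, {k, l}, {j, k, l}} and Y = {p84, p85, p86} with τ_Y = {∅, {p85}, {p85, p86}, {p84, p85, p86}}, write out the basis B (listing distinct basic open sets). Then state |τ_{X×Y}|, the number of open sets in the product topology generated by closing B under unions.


Basis B = {∅ × ∅, {k} × {p85}, {l} × {p85}, {j, k} × {p85}, {k} × {p85, p86}, {k, l} × {p85}, {l} × {p85, p86}, {j, k, l} × {p85}, {k} × {p84, p85, p86}, {l} × {p84, p85, p86}, {j, k} × {p85, p86}, {k, l} × {p85, p86}, {j, k} × {p84, p85, p86}, {j, k, l} × {p85, p86}, {k, l} × {p84, p85, p86}, {j, k, l} × {p84, p85, p86}}; |τ_{X×Y}| = 40.

Enumerate products U × V with U ∈ τ_X, V ∈ τ_Y (deduplicated):
  ∅ × ∅ = {} (∅)
  {k} × {p85} = {(k,p85)}
  {l} × {p85} = {(l,p85)}
  {j, k} × {p85} = {(j,p85), (k,p85)}
  {k} × {p85, p86} = {(k,p85), (k,p86)}
  {k, l} × {p85} = {(k,p85), (l,p85)}
  {l} × {p85, p86} = {(l,p85), (l,p86)}
  {j, k, l} × {p85} = {(j,p85), (k,p85), (l,p85)}
  {k} × {p84, p85, p86} = {(k,p84), (k,p85), (k,p86)}
  {l} × {p84, p85, p86} = {(l,p84), (l,p85), (l,p86)}
  {j, k} × {p85, p86} = {(j,p85), (j,p86), (k,p85), (k,p86)}
  {k, l} × {p85, p86} = {(k,p85), (k,p86), (l,p85), (l,p86)}
  {j, k} × {p84, p85, p86} = {(j,p84), (j,p85), (j,p86), (k,p84), (k,p85), (k,p86)}
  {j, k, l} × {p85, p86} = {(j,p85), (j,p86), (k,p85), (k,p86), (l,p85), (l,p86)}
  {k, l} × {p84, p85, p86} = {(k,p84), (k,p85), (k,p86), (l,p84), (l,p85), (l,p86)}
  {j, k, l} × {p84, p85, p86} = {(j,p84), (j,p85), (j,p86), (k,p84), (k,p85), (k,p86), (l,p84), (l,p85), (l,p86)}
These 16 distinct sets form the basis B.
Close under arbitrary unions to get τ_{X×Y}; counting gives |τ_{X×Y}| = 40.


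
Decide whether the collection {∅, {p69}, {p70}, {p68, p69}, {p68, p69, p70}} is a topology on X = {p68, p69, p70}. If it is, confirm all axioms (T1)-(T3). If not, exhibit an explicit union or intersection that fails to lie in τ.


τ is NOT a topology on X.

Axiom (T1): ∅ ∈ τ? Yes; X ∈ τ? Yes.
Axiom (T2/T3): check pairwise unions and intersections of members of τ.
Counterexample for (T2): {p69} ∪ {p70} = {p69, p70} ∉ τ. Therefore τ is NOT a topology.


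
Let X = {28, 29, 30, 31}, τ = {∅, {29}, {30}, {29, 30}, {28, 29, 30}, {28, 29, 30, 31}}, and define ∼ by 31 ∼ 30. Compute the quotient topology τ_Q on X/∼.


X/∼ = {[28], [29], [30=31]}; |τ_Q| = 3.

Equivalence classes: [28], [29], [30=31].
Quotient map π: X → X/∼ sends 28 ↦ [28], 29 ↦ [29], 30 ↦ [30=31], 31 ↦ [30=31].
For each subset V ⊆ X/∼, compute π^{-1}(V) ⊆ X and check whether π^{-1}(V) ∈ τ. V is open in τ_Q iff π^{-1}(V) ∈ τ.
  V = {}: π^{-1}(V) = ∅ ∈ τ ✓.
  V = {[28]}: π^{-1}(V) = {28} ∉ τ ✗.
  V = {[29]}: π^{-1}(V) = {29} ∈ τ ✓.
  V = {[28], [29]}: π^{-1}(V) = {28, 29} ∉ τ ✗.
  V = {[30=31]}: π^{-1}(V) = {30, 31} ∉ τ ✗.
  V = {[28], [30=31]}: π^{-1}(V) = {28, 30, 31} ∉ τ ✗.
  V = {[29], [30=31]}: π^{-1}(V) = {29, 30, 31} ∉ τ ✗.
  V = {[28], [29], [30=31]}: π^{-1}(V) = {28, 29, 30, 31} ∈ τ ✓.
Open sets in the quotient: τ_Q = {{}, {[29]}, {[28], [29], [30=31]}} (3 elements).


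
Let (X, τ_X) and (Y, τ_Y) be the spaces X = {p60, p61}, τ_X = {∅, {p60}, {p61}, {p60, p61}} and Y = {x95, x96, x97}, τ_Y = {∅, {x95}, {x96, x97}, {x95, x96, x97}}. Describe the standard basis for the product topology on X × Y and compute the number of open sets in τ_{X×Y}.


Basis B = {∅ × ∅, {p60} × {x95}, {p61} × {x95}, {p60, p61} × {x95}, {p60} × {x96, x97}, {p61} × {x96, x97}, {p60} × {x95, x96, x97}, {p61} × {x95, x96, x97}, {p60, p61} × {x96, x97}, {p60, p61} × {x95, x96, x97}}; |τ_{X×Y}| = 16.

Enumerate products U × V with U ∈ τ_X, V ∈ τ_Y (deduplicated):
  ∅ × ∅ = {} (∅)
  {p60} × {x95} = {(p60,x95)}
  {p61} × {x95} = {(p61,x95)}
  {p60, p61} × {x95} = {(p60,x95), (p61,x95)}
  {p60} × {x96, x97} = {(p60,x96), (p60,x97)}
  {p61} × {x96, x97} = {(p61,x96), (p61,x97)}
  {p60} × {x95, x96, x97} = {(p60,x95), (p60,x96), (p60,x97)}
  {p61} × {x95, x96, x97} = {(p61,x95), (p61,x96), (p61,x97)}
  {p60, p61} × {x96, x97} = {(p60,x96), (p60,x97), (p61,x96), (p61,x97)}
  {p60, p61} × {x95, x96, x97} = {(p60,x95), (p60,x96), (p60,x97), (p61,x95), (p61,x96), (p61,x97)}
These 10 distinct sets form the basis B.
Close under arbitrary unions to get τ_{X×Y}; counting gives |τ_{X×Y}| = 16.


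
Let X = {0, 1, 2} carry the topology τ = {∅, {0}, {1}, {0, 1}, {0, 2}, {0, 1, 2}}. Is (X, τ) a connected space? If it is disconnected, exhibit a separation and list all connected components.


(X, τ) is disconnected; components = [{1}, {0, 2}].

Find clopen sets (U ∈ τ with X ∖ U ∈ τ):
  U = ∅, X ∖ U = {0, 1, 2} — both open, so U is clopen.
  U = {1}, X ∖ U = {0, 2} — both open, so U is clopen.
  U = {0, 2}, X ∖ U = {1} — both open, so U is clopen.
  U = {0, 1, 2}, X ∖ U = ∅ — both open, so U is clopen.
Nontrivial clopen(s) exist: e.g. {0, 2}. So (X, τ) is disconnected.
Compute connected components by grouping points that agree on all clopens:
  component: {1}
  component: {0, 2}


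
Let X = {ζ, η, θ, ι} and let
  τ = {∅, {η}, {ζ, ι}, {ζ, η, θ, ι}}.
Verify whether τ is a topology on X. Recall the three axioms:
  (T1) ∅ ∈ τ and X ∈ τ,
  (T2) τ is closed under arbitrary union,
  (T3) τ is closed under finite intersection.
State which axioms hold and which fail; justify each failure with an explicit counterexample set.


τ is NOT a topology on X.

Axiom (T1): ∅ ∈ τ? Yes; X ∈ τ? Yes.
Axiom (T2/T3): check pairwise unions and intersections of members of τ.
Counterexample for (T2): {η} ∪ {ζ, ι} = {ζ, η, ι} ∉ τ. Therefore τ is NOT a topology.


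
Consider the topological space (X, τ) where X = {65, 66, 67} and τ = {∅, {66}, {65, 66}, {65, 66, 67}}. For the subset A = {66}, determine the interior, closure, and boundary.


int(A) = {66}, cl(A) = {65, 66, 67}, ∂A = {65, 67}.

Closed sets in (X, τ) are complements of opens:
  closed(X, τ) = {∅, {67}, {65, 67}, {65, 66, 67}}.
int(A) = ⋃ {U ∈ τ : U ⊆ A}. Opens contained in A: ∅, {66}.
Taking the union of these: int(A) = {66}.
cl(A) = ⋂ {C closed : A ⊆ C}. Closed sets containing A: {65, 66, 67}.
Intersecting these: cl(A) = {65, 66, 67}.
∂A = cl(A) ∖ int(A) = {65, 66, 67} ∖ {66} = {65, 67}.


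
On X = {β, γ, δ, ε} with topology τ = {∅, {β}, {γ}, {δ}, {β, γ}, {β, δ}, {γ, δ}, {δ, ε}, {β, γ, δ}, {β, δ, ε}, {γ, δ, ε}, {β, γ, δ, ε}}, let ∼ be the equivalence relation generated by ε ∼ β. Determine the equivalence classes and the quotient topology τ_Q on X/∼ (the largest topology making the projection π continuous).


X/∼ = {[β=ε], [γ], [δ]}; |τ_Q| = 6.

Equivalence classes: [β=ε], [γ], [δ].
Quotient map π: X → X/∼ sends β ↦ [β=ε], γ ↦ [γ], δ ↦ [δ], ε ↦ [β=ε].
For each subset V ⊆ X/∼, compute π^{-1}(V) ⊆ X and check whether π^{-1}(V) ∈ τ. V is open in τ_Q iff π^{-1}(V) ∈ τ.
  V = {}: π^{-1}(V) = ∅ ∈ τ ✓.
  V = {[β=ε]}: π^{-1}(V) = {β, ε} ∉ τ ✗.
  V = {[γ]}: π^{-1}(V) = {γ} ∈ τ ✓.
  V = {[β=ε], [γ]}: π^{-1}(V) = {β, γ, ε} ∉ τ ✗.
  V = {[δ]}: π^{-1}(V) = {δ} ∈ τ ✓.
  V = {[β=ε], [δ]}: π^{-1}(V) = {β, δ, ε} ∈ τ ✓.
  V = {[γ], [δ]}: π^{-1}(V) = {γ, δ} ∈ τ ✓.
  V = {[β=ε], [γ], [δ]}: π^{-1}(V) = {β, γ, δ, ε} ∈ τ ✓.
Open sets in the quotient: τ_Q = {{}, {[γ]}, {[δ]}, {[β=ε], [δ]}, {[γ], [δ]}, {[β=ε], [γ], [δ]}} (6 elements).


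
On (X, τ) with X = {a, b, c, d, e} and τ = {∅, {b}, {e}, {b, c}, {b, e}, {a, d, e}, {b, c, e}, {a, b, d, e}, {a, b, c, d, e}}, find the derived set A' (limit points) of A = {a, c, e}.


A' = {a, d}

For each x ∈ X, list the open sets U ∈ τ with x ∈ U, then check whether U ∩ (A ∖ {x}) ≠ ∅ for every such U.
  x = a: opens ∋ x are {a, d, e}, {a, b, d, e}, {a, b, c, d, e}; each meets A ∖ {a}, so x IS a limit point.
  x = b: open {b} ∋ x has {b} ∩ (A ∖ {b}) = ∅, so x is NOT a limit point.
  x = c: open {b, c} ∋ x has {b, c} ∩ (A ∖ {c}) = ∅, so x is NOT a limit point.
  x = d: opens ∋ x are {a, d, e}, {a, b, d, e}, {a, b, c, d, e}; each meets A ∖ {d}, so x IS a limit point.
  x = e: open {e} ∋ x has {e} ∩ (A ∖ {e}) = ∅, so x is NOT a limit point.
Collecting: A' = {a, d}.


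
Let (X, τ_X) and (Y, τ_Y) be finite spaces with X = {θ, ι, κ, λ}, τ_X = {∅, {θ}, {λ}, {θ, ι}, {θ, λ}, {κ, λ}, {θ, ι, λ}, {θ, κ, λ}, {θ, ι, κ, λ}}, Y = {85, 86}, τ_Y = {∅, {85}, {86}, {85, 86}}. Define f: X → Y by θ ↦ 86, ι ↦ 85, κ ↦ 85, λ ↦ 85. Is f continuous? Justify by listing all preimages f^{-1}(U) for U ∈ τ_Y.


f is NOT continuous.

Compute f^{-1}(U) for each U ∈ τ_Y:
  U = ∅: f^{-1}(U) = ∅ ∈ τ_X ✓.
  U = {85}: f^{-1}(U) = {ι, κ, λ} ∉ τ_X ✗.
  U = {86}: f^{-1}(U) = {θ} ∈ τ_X ✓.
  U = {85, 86}: f^{-1}(U) = {θ, ι, κ, λ} ∈ τ_X ✓.
Found U = {85} with f^{-1}(U) = {ι, κ, λ} not in τ_X. Therefore f is NOT continuous.


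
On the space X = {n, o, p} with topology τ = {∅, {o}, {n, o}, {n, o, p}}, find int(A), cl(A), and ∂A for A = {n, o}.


int(A) = {n, o}, cl(A) = {n, o, p}, ∂A = {p}.

Closed sets in (X, τ) are complements of opens:
  closed(X, τ) = {∅, {p}, {n, p}, {n, o, p}}.
int(A) = ⋃ {U ∈ τ : U ⊆ A}. Opens contained in A: ∅, {o}, {n, o}.
Taking the union of these: int(A) = {n, o}.
cl(A) = ⋂ {C closed : A ⊆ C}. Closed sets containing A: {n, o, p}.
Intersecting these: cl(A) = {n, o, p}.
∂A = cl(A) ∖ int(A) = {n, o, p} ∖ {n, o} = {p}.


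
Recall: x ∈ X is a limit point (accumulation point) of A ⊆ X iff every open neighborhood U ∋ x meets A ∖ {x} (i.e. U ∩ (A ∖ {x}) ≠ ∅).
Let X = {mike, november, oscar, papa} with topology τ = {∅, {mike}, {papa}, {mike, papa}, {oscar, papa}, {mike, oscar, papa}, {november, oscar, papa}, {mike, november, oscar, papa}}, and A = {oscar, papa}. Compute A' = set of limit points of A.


A' = {november, oscar}

For each x ∈ X, list the open sets U ∈ τ with x ∈ U, then check whether U ∩ (A ∖ {x}) ≠ ∅ for every such U.
  x = mike: open {mike} ∋ x has {mike} ∩ (A ∖ {mike}) = ∅, so x is NOT a limit point.
  x = november: opens ∋ x are {november, oscar, papa}, {mike, november, oscar, papa}; each meets A ∖ {november}, so x IS a limit point.
  x = oscar: opens ∋ x are {oscar, papa}, {mike, oscar, papa}, {november, oscar, papa}, {mike, november, oscar, papa}; each meets A ∖ {oscar}, so x IS a limit point.
  x = papa: open {papa} ∋ x has {papa} ∩ (A ∖ {papa}) = ∅, so x is NOT a limit point.
Collecting: A' = {november, oscar}.


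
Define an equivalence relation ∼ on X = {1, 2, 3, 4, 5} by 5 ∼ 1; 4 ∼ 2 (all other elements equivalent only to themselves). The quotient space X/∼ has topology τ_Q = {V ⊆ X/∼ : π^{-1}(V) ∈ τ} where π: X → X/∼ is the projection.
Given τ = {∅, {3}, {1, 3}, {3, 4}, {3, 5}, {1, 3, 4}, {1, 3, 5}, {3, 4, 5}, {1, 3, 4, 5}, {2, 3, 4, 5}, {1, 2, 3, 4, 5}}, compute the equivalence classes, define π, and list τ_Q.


X/∼ = {[1=5], [2=4], [3]}; |τ_Q| = 4.

Equivalence classes: [1=5], [2=4], [3].
Quotient map π: X → X/∼ sends 1 ↦ [1=5], 2 ↦ [2=4], 3 ↦ [3], 4 ↦ [2=4], 5 ↦ [1=5].
For each subset V ⊆ X/∼, compute π^{-1}(V) ⊆ X and check whether π^{-1}(V) ∈ τ. V is open in τ_Q iff π^{-1}(V) ∈ τ.
  V = {}: π^{-1}(V) = ∅ ∈ τ ✓.
  V = {[1=5]}: π^{-1}(V) = {1, 5} ∉ τ ✗.
  V = {[2=4]}: π^{-1}(V) = {2, 4} ∉ τ ✗.
  V = {[1=5], [2=4]}: π^{-1}(V) = {1, 2, 4, 5} ∉ τ ✗.
  V = {[3]}: π^{-1}(V) = {3} ∈ τ ✓.
  V = {[1=5], [3]}: π^{-1}(V) = {1, 3, 5} ∈ τ ✓.
  V = {[2=4], [3]}: π^{-1}(V) = {2, 3, 4} ∉ τ ✗.
  V = {[1=5], [2=4], [3]}: π^{-1}(V) = {1, 2, 3, 4, 5} ∈ τ ✓.
Open sets in the quotient: τ_Q = {{}, {[3]}, {[1=5], [3]}, {[1=5], [2=4], [3]}} (4 elements).


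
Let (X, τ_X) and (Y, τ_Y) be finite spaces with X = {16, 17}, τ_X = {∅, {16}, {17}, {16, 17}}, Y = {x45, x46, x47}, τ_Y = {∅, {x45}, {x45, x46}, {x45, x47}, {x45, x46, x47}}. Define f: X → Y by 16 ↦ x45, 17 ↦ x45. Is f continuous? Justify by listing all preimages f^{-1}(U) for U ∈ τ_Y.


f IS continuous.

Compute f^{-1}(U) for each U ∈ τ_Y:
  U = ∅: f^{-1}(U) = ∅ ∈ τ_X ✓.
  U = {x45}: f^{-1}(U) = {16, 17} ∈ τ_X ✓.
  U = {x45, x46}: f^{-1}(U) = {16, 17} ∈ τ_X ✓.
  U = {x45, x47}: f^{-1}(U) = {16, 17} ∈ τ_X ✓.
  U = {x45, x46, x47}: f^{-1}(U) = {16, 17} ∈ τ_X ✓.
Every preimage lies in τ_X, so f IS continuous.


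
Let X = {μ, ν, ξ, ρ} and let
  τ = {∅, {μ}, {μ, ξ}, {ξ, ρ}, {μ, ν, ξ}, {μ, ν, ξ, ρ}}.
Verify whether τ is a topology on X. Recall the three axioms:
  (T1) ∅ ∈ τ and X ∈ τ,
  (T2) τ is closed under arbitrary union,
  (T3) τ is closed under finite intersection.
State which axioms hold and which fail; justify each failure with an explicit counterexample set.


τ is NOT a topology on X.

Axiom (T1): ∅ ∈ τ? Yes; X ∈ τ? Yes.
Axiom (T2/T3): check pairwise unions and intersections of members of τ.
Counterexample for (T2): {μ} ∪ {ξ, ρ} = {μ, ξ, ρ} ∉ τ. Therefore τ is NOT a topology.


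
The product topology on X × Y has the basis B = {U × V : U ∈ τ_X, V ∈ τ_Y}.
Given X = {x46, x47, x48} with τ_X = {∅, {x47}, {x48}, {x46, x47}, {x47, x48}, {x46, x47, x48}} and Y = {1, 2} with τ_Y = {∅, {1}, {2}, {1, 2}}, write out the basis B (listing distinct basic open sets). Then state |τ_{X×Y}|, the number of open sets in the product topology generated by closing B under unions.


Basis B = {∅ × ∅, {x47} × {1}, {x47} × {2}, {x48} × {1}, {x48} × {2}, {x46, x47} × {1}, {x46, x47} × {2}, {x47} × {1, 2}, {x47, x48} × {1}, {x47, x48} × {2}, {x48} × {1, 2}, {x46, x47, x48} × {1}, {x46, x47, x48} × {2}, {x46, x47} × {1, 2}, {x47, x48} × {1, 2}, {x46, x47, x48} × {1, 2}}; |τ_{X×Y}| = 36.

Enumerate products U × V with U ∈ τ_X, V ∈ τ_Y (deduplicated):
  ∅ × ∅ = {} (∅)
  {x47} × {1} = {(x47,1)}
  {x47} × {2} = {(x47,2)}
  {x48} × {1} = {(x48,1)}
  {x48} × {2} = {(x48,2)}
  {x46, x47} × {1} = {(x46,1), (x47,1)}
  {x46, x47} × {2} = {(x46,2), (x47,2)}
  {x47} × {1, 2} = {(x47,1), (x47,2)}
  {x47, x48} × {1} = {(x47,1), (x48,1)}
  {x47, x48} × {2} = {(x47,2), (x48,2)}
  {x48} × {1, 2} = {(x48,1), (x48,2)}
  {x46, x47, x48} × {1} = {(x46,1), (x47,1), (x48,1)}
  {x46, x47, x48} × {2} = {(x46,2), (x47,2), (x48,2)}
  {x46, x47} × {1, 2} = {(x46,1), (x46,2), (x47,1), (x47,2)}
  {x47, x48} × {1, 2} = {(x47,1), (x47,2), (x48,1), (x48,2)}
  {x46, x47, x48} × {1, 2} = {(x46,1), (x46,2), (x47,1), (x47,2), (x48,1), (x48,2)}
These 16 distinct sets form the basis B.
Close under arbitrary unions to get τ_{X×Y}; counting gives |τ_{X×Y}| = 36.


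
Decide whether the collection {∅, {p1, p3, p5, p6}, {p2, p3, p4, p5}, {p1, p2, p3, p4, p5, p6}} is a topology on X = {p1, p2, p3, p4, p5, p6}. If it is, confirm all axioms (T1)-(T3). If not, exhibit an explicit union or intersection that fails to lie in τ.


τ is NOT a topology on X.

Axiom (T1): ∅ ∈ τ? Yes; X ∈ τ? Yes.
Axiom (T2/T3): check pairwise unions and intersections of members of τ.
Counterexample for (T3): {p1, p3, p5, p6} ∩ {p2, p3, p4, p5} = {p3, p5} ∉ τ. Therefore τ is NOT a topology.


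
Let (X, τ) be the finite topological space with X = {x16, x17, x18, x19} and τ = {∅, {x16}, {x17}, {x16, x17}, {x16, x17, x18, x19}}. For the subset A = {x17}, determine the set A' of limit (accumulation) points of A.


A' = {x18, x19}

For each x ∈ X, list the open sets U ∈ τ with x ∈ U, then check whether U ∩ (A ∖ {x}) ≠ ∅ for every such U.
  x = x16: open {x16} ∋ x has {x16} ∩ (A ∖ {x16}) = ∅, so x is NOT a limit point.
  x = x17: open {x17} ∋ x has {x17} ∩ (A ∖ {x17}) = ∅, so x is NOT a limit point.
  x = x18: opens ∋ x are {x16, x17, x18, x19}; each meets A ∖ {x18}, so x IS a limit point.
  x = x19: opens ∋ x are {x16, x17, x18, x19}; each meets A ∖ {x19}, so x IS a limit point.
Collecting: A' = {x18, x19}.


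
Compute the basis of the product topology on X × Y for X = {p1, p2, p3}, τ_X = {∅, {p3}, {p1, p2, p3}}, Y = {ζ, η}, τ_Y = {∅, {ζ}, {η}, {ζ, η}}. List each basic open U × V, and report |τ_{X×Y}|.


Basis B = {∅ × ∅, {p3} × {ζ}, {p3} × {η}, {p3} × {ζ, η}, {p1, p2, p3} × {ζ}, {p1, p2, p3} × {η}, {p1, p2, p3} × {ζ, η}}; |τ_{X×Y}| = 9.

Enumerate products U × V with U ∈ τ_X, V ∈ τ_Y (deduplicated):
  ∅ × ∅ = {} (∅)
  {p3} × {ζ} = {(p3,ζ)}
  {p3} × {η} = {(p3,η)}
  {p3} × {ζ, η} = {(p3,ζ), (p3,η)}
  {p1, p2, p3} × {ζ} = {(p1,ζ), (p2,ζ), (p3,ζ)}
  {p1, p2, p3} × {η} = {(p1,η), (p2,η), (p3,η)}
  {p1, p2, p3} × {ζ, η} = {(p1,ζ), (p1,η), (p2,ζ), (p2,η), (p3,ζ), (p3,η)}
These 7 distinct sets form the basis B.
Close under arbitrary unions to get τ_{X×Y}; counting gives |τ_{X×Y}| = 9.


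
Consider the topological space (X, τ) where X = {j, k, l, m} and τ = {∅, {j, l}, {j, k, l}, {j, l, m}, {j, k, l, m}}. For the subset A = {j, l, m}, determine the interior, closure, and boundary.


int(A) = {j, l, m}, cl(A) = {j, k, l, m}, ∂A = {k}.

Closed sets in (X, τ) are complements of opens:
  closed(X, τ) = {∅, {k}, {m}, {k, m}, {j, k, l, m}}.
int(A) = ⋃ {U ∈ τ : U ⊆ A}. Opens contained in A: ∅, {j, l}, {j, l, m}.
Taking the union of these: int(A) = {j, l, m}.
cl(A) = ⋂ {C closed : A ⊆ C}. Closed sets containing A: {j, k, l, m}.
Intersecting these: cl(A) = {j, k, l, m}.
∂A = cl(A) ∖ int(A) = {j, k, l, m} ∖ {j, l, m} = {k}.


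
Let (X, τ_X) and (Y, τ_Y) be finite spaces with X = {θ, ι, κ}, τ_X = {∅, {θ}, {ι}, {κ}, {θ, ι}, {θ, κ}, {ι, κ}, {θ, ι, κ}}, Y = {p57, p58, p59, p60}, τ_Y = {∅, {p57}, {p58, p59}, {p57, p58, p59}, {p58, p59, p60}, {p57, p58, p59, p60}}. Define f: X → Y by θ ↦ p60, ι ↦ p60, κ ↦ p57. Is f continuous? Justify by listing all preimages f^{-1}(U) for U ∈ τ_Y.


f IS continuous.

Compute f^{-1}(U) for each U ∈ τ_Y:
  U = ∅: f^{-1}(U) = ∅ ∈ τ_X ✓.
  U = {p57}: f^{-1}(U) = {κ} ∈ τ_X ✓.
  U = {p58, p59}: f^{-1}(U) = ∅ ∈ τ_X ✓.
  U = {p57, p58, p59}: f^{-1}(U) = {κ} ∈ τ_X ✓.
  U = {p58, p59, p60}: f^{-1}(U) = {θ, ι} ∈ τ_X ✓.
  U = {p57, p58, p59, p60}: f^{-1}(U) = {θ, ι, κ} ∈ τ_X ✓.
Every preimage lies in τ_X, so f IS continuous.


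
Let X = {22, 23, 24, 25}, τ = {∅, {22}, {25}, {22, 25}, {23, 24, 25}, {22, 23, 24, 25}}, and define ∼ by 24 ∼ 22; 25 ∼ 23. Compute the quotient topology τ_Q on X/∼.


X/∼ = {[22=24], [23=25]}; |τ_Q| = 2.

Equivalence classes: [22=24], [23=25].
Quotient map π: X → X/∼ sends 22 ↦ [22=24], 23 ↦ [23=25], 24 ↦ [22=24], 25 ↦ [23=25].
For each subset V ⊆ X/∼, compute π^{-1}(V) ⊆ X and check whether π^{-1}(V) ∈ τ. V is open in τ_Q iff π^{-1}(V) ∈ τ.
  V = {}: π^{-1}(V) = ∅ ∈ τ ✓.
  V = {[22=24]}: π^{-1}(V) = {22, 24} ∉ τ ✗.
  V = {[23=25]}: π^{-1}(V) = {23, 25} ∉ τ ✗.
  V = {[22=24], [23=25]}: π^{-1}(V) = {22, 23, 24, 25} ∈ τ ✓.
Open sets in the quotient: τ_Q = {{}, {[22=24], [23=25]}} (2 elements).


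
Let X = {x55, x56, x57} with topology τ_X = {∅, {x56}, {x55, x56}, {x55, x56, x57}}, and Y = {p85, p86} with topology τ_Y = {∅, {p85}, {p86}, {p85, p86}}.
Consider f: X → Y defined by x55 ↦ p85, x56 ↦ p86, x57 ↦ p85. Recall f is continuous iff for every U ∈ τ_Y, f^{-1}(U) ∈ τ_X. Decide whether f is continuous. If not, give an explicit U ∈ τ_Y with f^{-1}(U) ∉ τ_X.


f is NOT continuous.

Compute f^{-1}(U) for each U ∈ τ_Y:
  U = ∅: f^{-1}(U) = ∅ ∈ τ_X ✓.
  U = {p85}: f^{-1}(U) = {x55, x57} ∉ τ_X ✗.
  U = {p86}: f^{-1}(U) = {x56} ∈ τ_X ✓.
  U = {p85, p86}: f^{-1}(U) = {x55, x56, x57} ∈ τ_X ✓.
Found U = {p85} with f^{-1}(U) = {x55, x57} not in τ_X. Therefore f is NOT continuous.


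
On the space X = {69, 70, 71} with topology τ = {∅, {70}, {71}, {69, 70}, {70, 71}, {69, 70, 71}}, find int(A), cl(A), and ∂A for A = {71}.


int(A) = {71}, cl(A) = {71}, ∂A = ∅.

Closed sets in (X, τ) are complements of opens:
  closed(X, τ) = {∅, {69}, {71}, {69, 70}, {69, 71}, {69, 70, 71}}.
int(A) = ⋃ {U ∈ τ : U ⊆ A}. Opens contained in A: ∅, {71}.
Taking the union of these: int(A) = {71}.
cl(A) = ⋂ {C closed : A ⊆ C}. Closed sets containing A: {71}, {69, 71}, {69, 70, 71}.
Intersecting these: cl(A) = {71}.
∂A = cl(A) ∖ int(A) = {71} ∖ {71} = ∅.


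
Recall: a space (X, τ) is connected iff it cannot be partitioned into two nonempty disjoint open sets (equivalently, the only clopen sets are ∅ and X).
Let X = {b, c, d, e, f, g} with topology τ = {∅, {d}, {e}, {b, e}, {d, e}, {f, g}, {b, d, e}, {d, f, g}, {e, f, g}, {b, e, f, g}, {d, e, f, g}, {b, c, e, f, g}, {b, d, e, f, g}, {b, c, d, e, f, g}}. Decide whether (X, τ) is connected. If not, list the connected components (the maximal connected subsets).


(X, τ) is disconnected; components = [{d}, {b, c, e, f, g}].

Find clopen sets (U ∈ τ with X ∖ U ∈ τ):
  U = ∅, X ∖ U = {b, c, d, e, f, g} — both open, so U is clopen.
  U = {d}, X ∖ U = {b, c, e, f, g} — both open, so U is clopen.
  U = {b, c, e, f, g}, X ∖ U = {d} — both open, so U is clopen.
  U = {b, c, d, e, f, g}, X ∖ U = ∅ — both open, so U is clopen.
Nontrivial clopen(s) exist: e.g. {b, c, e, f, g}. So (X, τ) is disconnected.
Compute connected components by grouping points that agree on all clopens:
  component: {d}
  component: {b, c, e, f, g}


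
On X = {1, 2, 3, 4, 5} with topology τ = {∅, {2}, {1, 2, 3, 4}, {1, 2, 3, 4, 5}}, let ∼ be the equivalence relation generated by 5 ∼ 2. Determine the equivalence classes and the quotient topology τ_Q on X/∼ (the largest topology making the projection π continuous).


X/∼ = {[1], [2=5], [3], [4]}; |τ_Q| = 2.

Equivalence classes: [1], [2=5], [3], [4].
Quotient map π: X → X/∼ sends 1 ↦ [1], 2 ↦ [2=5], 3 ↦ [3], 4 ↦ [4], 5 ↦ [2=5].
For each subset V ⊆ X/∼, compute π^{-1}(V) ⊆ X and check whether π^{-1}(V) ∈ τ. V is open in τ_Q iff π^{-1}(V) ∈ τ.
  V = {}: π^{-1}(V) = ∅ ∈ τ ✓.
  V = {[1]}: π^{-1}(V) = {1} ∉ τ ✗.
  V = {[2=5]}: π^{-1}(V) = {2, 5} ∉ τ ✗.
  V = {[1], [2=5]}: π^{-1}(V) = {1, 2, 5} ∉ τ ✗.
  V = {[3]}: π^{-1}(V) = {3} ∉ τ ✗.
  V = {[1], [3]}: π^{-1}(V) = {1, 3} ∉ τ ✗.
  V = {[2=5], [3]}: π^{-1}(V) = {2, 3, 5} ∉ τ ✗.
  V = {[1], [2=5], [3]}: π^{-1}(V) = {1, 2, 3, 5} ∉ τ ✗.
  V = {[4]}: π^{-1}(V) = {4} ∉ τ ✗.
  V = {[1], [4]}: π^{-1}(V) = {1, 4} ∉ τ ✗.
  V = {[2=5], [4]}: π^{-1}(V) = {2, 4, 5} ∉ τ ✗.
  V = {[1], [2=5], [4]}: π^{-1}(V) = {1, 2, 4, 5} ∉ τ ✗.
  V = {[3], [4]}: π^{-1}(V) = {3, 4} ∉ τ ✗.
  V = {[1], [3], [4]}: π^{-1}(V) = {1, 3, 4} ∉ τ ✗.
  V = {[2=5], [3], [4]}: π^{-1}(V) = {2, 3, 4, 5} ∉ τ ✗.
  V = {[1], [2=5], [3], [4]}: π^{-1}(V) = {1, 2, 3, 4, 5} ∈ τ ✓.
Open sets in the quotient: τ_Q = {{}, {[1], [2=5], [3], [4]}} (2 elements).


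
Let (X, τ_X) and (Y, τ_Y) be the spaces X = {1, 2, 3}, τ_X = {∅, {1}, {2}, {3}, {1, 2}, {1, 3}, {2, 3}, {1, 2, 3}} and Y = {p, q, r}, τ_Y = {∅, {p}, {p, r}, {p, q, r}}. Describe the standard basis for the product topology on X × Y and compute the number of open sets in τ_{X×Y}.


Basis B = {∅ × ∅, {1} × {p}, {2} × {p}, {3} × {p}, {1} × {p, r}, {1, 2} × {p}, {1, 3} × {p}, {2} × {p, r}, {2, 3} × {p}, {3} × {p, r}, {1} × {p, q, r}, {1, 2, 3} × {p}, {2} × {p, q, r}, {3} × {p, q, r}, {1, 2} × {p, r}, {1, 3} × {p, r}, {2, 3} × {p, r}, {1, 2} × {p, q, r}, {1, 3} × {p, q, r}, {1, 2, 3} × {p, r}, {2, 3} × {p, q, r}, {1, 2, 3} × {p, q, r}}; |τ_{X×Y}| = 64.

Enumerate products U × V with U ∈ τ_X, V ∈ τ_Y (deduplicated):
  ∅ × ∅ = {} (∅)
  {1} × {p} = {(1,p)}
  {2} × {p} = {(2,p)}
  {3} × {p} = {(3,p)}
  {1} × {p, r} = {(1,p), (1,r)}
  {1, 2} × {p} = {(1,p), (2,p)}
  {1, 3} × {p} = {(1,p), (3,p)}
  {2} × {p, r} = {(2,p), (2,r)}
  {2, 3} × {p} = {(2,p), (3,p)}
  {3} × {p, r} = {(3,p), (3,r)}
  {1} × {p, q, r} = {(1,p), (1,q), (1,r)}
  {1, 2, 3} × {p} = {(1,p), (2,p), (3,p)}
  {2} × {p, q, r} = {(2,p), (2,q), (2,r)}
  {3} × {p, q, r} = {(3,p), (3,q), (3,r)}
  {1, 2} × {p, r} = {(1,p), (1,r), (2,p), (2,r)}
  {1, 3} × {p, r} = {(1,p), (1,r), (3,p), (3,r)}
  {2, 3} × {p, r} = {(2,p), (2,r), (3,p), (3,r)}
  {1, 2} × {p, q, r} = {(1,p), (1,q), (1,r), (2,p), (2,q), (2,r)}
  {1, 3} × {p, q, r} = {(1,p), (1,q), (1,r), (3,p), (3,q), (3,r)}
  {1, 2, 3} × {p, r} = {(1,p), (1,r), (2,p), (2,r), (3,p), (3,r)}
  {2, 3} × {p, q, r} = {(2,p), (2,q), (2,r), (3,p), (3,q), (3,r)}
  {1, 2, 3} × {p, q, r} = {(1,p), (1,q), (1,r), (2,p), (2,q), (2,r), (3,p), (3,q), (3,r)}
These 22 distinct sets form the basis B.
Close under arbitrary unions to get τ_{X×Y}; counting gives |τ_{X×Y}| = 64.


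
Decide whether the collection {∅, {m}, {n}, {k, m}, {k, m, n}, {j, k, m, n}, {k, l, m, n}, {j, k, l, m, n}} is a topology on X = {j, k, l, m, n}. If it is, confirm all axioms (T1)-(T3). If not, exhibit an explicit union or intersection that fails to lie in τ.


τ is NOT a topology on X.

Axiom (T1): ∅ ∈ τ? Yes; X ∈ τ? Yes.
Axiom (T2/T3): check pairwise unions and intersections of members of τ.
Counterexample for (T2): {m} ∪ {n} = {m, n} ∉ τ. Therefore τ is NOT a topology.


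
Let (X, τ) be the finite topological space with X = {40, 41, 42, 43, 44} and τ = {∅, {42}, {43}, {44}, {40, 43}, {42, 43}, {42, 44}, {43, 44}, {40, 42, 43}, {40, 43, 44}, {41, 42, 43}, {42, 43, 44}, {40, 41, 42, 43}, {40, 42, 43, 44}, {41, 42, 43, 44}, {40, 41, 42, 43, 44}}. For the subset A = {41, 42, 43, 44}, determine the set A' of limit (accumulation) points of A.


A' = {40, 41}

For each x ∈ X, list the open sets U ∈ τ with x ∈ U, then check whether U ∩ (A ∖ {x}) ≠ ∅ for every such U.
  x = 40: opens ∋ x are {40, 43}, {40, 42, 43}, {40, 43, 44}, {40, 41, 42, 43}, {40, 42, 43, 44}, {40, 41, 42, 43, 44}; each meets A ∖ {40}, so x IS a limit point.
  x = 41: opens ∋ x are {41, 42, 43}, {40, 41, 42, 43}, {41, 42, 43, 44}, {40, 41, 42, 43, 44}; each meets A ∖ {41}, so x IS a limit point.
  x = 42: open {42} ∋ x has {42} ∩ (A ∖ {42}) = ∅, so x is NOT a limit point.
  x = 43: open {43} ∋ x has {43} ∩ (A ∖ {43}) = ∅, so x is NOT a limit point.
  x = 44: open {44} ∋ x has {44} ∩ (A ∖ {44}) = ∅, so x is NOT a limit point.
Collecting: A' = {40, 41}.


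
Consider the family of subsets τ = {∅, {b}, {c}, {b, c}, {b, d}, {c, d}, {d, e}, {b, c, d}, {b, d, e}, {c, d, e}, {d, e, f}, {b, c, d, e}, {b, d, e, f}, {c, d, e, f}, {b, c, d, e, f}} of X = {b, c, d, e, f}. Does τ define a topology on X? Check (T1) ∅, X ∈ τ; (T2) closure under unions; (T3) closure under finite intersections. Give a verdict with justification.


τ is NOT a topology on X.

Axiom (T1): ∅ ∈ τ? Yes; X ∈ τ? Yes.
Axiom (T2/T3): check pairwise unions and intersections of members of τ.
Counterexample for (T3): {b, d} ∩ {c, d} = {d} ∉ τ. Therefore τ is NOT a topology.


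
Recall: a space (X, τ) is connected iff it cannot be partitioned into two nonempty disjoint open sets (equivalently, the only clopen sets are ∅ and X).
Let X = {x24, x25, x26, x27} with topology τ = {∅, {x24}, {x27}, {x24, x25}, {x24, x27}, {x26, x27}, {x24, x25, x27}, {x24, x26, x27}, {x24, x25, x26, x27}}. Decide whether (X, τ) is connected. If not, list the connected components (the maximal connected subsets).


(X, τ) is disconnected; components = [{x24, x25}, {x26, x27}].

Find clopen sets (U ∈ τ with X ∖ U ∈ τ):
  U = ∅, X ∖ U = {x24, x25, x26, x27} — both open, so U is clopen.
  U = {x24, x25}, X ∖ U = {x26, x27} — both open, so U is clopen.
  U = {x26, x27}, X ∖ U = {x24, x25} — both open, so U is clopen.
  U = {x24, x25, x26, x27}, X ∖ U = ∅ — both open, so U is clopen.
Nontrivial clopen(s) exist: e.g. {x24, x25}. So (X, τ) is disconnected.
Compute connected components by grouping points that agree on all clopens:
  component: {x24, x25}
  component: {x26, x27}
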